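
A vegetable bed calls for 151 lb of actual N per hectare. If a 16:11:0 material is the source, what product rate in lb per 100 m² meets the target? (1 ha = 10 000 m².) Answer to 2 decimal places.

9.44 lb of product per hundred sq m

Product per hectare = 151 / 16% = 943.75 lb.
Convert to per 100 m²: 943.75 × 0.01 = 9.4375 lb.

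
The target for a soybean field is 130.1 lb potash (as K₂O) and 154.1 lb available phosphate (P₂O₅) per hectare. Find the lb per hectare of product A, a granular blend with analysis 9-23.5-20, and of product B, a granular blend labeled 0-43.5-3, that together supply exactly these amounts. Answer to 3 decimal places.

650.038 lb product A, 3.083 lb product B

Let a = lb of product A, b = lb of product B (per hectare).
K₂O: 0.2·a + 0.03·b = 130.1
P₂O₅: 0.235·a + 0.435·b = 154.1
From row1: a = (130.1 − 0.03·b) / 0.2.
Into row2: 0.235·(130.1 − 0.03·b)/0.2 + 0.435·b = 154.1 → b = 3.08318, a = 650.0375.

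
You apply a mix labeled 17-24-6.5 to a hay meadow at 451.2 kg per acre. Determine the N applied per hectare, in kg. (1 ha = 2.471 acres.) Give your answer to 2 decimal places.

nitrogen per acre = 451.2 × 17% = 76.704 kg.
Convert to per hectare: 76.704 × 2.471 = 189.536 kg.

189.54 kg N per hectare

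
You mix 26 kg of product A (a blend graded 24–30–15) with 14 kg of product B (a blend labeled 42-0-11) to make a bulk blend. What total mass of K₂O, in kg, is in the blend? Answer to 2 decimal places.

5.44 kg K₂O

K₂O mass = 15%×26 + 11%×14 = 5.44 kg.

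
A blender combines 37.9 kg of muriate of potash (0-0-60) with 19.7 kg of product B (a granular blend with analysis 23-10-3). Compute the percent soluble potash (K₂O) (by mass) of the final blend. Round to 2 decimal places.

Total mass = 37.9 + 19.7 = 57.6 kg.
K₂O mass = 60%×37.9 + 3%×19.7 = 23.331 kg.
% K₂O = 23.331 / 57.6 = 40.5052%.

40.51% K₂O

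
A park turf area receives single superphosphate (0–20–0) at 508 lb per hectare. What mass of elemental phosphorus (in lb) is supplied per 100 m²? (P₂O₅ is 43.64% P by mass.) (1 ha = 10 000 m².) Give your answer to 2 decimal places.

0.44 lb P per hundred sq m

P₂O₅ per hectare = 508 × 20% = 101.6 lb.
Elemental P = 101.6 × 0.4364 = 44.3382 lb per hectare.
Convert to per 100 m²: 44.3382 × 0.01 = 0.443382 lb.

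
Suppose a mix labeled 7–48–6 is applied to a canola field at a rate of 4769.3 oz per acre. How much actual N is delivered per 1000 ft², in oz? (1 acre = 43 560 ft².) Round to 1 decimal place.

nitrogen per acre = 4769.3 × 7% = 333.851 oz.
Convert to per 1000 ft²: 333.851 × 0.0229568 = 7.66416 oz.

7.7 oz N per thousand sq ft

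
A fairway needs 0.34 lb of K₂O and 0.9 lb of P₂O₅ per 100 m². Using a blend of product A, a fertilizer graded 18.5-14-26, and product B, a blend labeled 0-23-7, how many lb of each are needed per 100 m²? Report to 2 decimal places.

0.30 lb product A, 3.73 lb product B

Let a = lb of product A, b = lb of product B (per 100 m²).
K₂O: 0.26·a + 0.07·b = 0.34
P₂O₅: 0.14·a + 0.23·b = 0.9
Solving simultaneously: a = 0.304, b = 3.728.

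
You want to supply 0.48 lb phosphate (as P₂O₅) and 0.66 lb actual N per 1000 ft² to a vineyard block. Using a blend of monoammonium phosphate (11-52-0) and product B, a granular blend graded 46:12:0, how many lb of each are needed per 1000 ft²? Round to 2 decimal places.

0.63 lb monoammonium phosphate, 1.28 lb product B

Per-1000 ft² balance (a = monoammonium phosphate, b = product B):
P₂O₅: 0.52·a + 0.12·b = 0.48
N: 0.11·a + 0.46·b = 0.66
Solving simultaneously: a = 0.626549, b = 1.28496.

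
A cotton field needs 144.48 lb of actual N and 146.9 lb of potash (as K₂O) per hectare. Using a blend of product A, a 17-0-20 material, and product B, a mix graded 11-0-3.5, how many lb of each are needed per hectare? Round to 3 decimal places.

Let a = lb of product A, b = lb of product B (per hectare).
N: 0.17·a + 0.11·b = 144.48
K₂O: 0.2·a + 0.035·b = 146.9
Solving simultaneously: a = 691.7259, b = 244.4237.

691.726 lb product A, 244.424 lb product B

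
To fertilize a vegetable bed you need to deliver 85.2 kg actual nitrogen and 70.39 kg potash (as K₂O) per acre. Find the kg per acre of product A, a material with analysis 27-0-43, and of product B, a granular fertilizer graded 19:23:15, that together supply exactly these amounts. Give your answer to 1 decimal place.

Let a = kg of product A, b = kg of product B (per acre).
N: 0.27·a + 0.19·b = 85.2
K₂O: 0.43·a + 0.15·b = 70.39
Eliminate a: (row1) − 0.27/0.43·(row2) → 0.095814·b = 41.0016, so b = 427.93.
Back-substitute: a = (85.2 − 0.19·427.93) / 0.27 = 14.4199.

14.4 kg product A, 427.9 kg product B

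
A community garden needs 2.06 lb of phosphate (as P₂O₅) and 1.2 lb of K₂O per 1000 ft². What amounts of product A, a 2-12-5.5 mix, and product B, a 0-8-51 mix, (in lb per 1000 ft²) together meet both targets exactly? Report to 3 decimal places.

16.806 lb product A, 0.540 lb product B

Let a = lb of product A, b = lb of product B (per 1000 ft²).
P₂O₅: 0.12·a + 0.08·b = 2.06
K₂O: 0.055·a + 0.51·b = 1.2
Solving simultaneously: a = 16.8063, b = 0.540493.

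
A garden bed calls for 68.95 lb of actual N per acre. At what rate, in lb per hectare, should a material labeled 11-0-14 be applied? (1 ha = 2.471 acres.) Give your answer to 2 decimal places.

Product per acre = 68.95 / 11% = 626.818 lb.
Convert to per hectare: 626.818 × 2.471 = 1548.868 lb.

1548.87 lb of product per hectare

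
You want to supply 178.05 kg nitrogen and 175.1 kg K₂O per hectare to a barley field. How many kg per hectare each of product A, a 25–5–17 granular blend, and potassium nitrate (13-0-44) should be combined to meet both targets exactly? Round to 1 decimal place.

632.3 kg product A, 153.7 kg potassium nitrate

Per-hectare balance (a = product A, b = potassium nitrate):
N: 0.25·a + 0.13·b = 178.05
K₂O: 0.17·a + 0.44·b = 175.1
From row1: a = (178.05 − 0.13·b) / 0.25.
Into row2: 0.17·(178.05 − 0.13·b)/0.25 + 0.44·b = 175.1 → b = 153.658, a = 632.298.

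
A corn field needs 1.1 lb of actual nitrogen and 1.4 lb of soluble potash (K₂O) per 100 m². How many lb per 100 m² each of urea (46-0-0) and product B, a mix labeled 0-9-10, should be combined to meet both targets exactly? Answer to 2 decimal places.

2.39 lb urea, 14.00 lb product B

Let a = lb of urea, b = lb of product B (per 100 m²).
N: 0.46·a + 0·b = 1.1
K₂O: 0·a + 0.1·b = 1.4
Solving simultaneously: a = 2.3913, b = 14.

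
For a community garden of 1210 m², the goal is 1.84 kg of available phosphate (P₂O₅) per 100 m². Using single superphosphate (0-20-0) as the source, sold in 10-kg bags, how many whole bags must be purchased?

Product per 100 m² = 1.84 / 20% = 9.2 kg.
Total product = 9.2 × 1210 / 100 = 111.32 kg.
Bags = ⌈111.32 / 10⌉ = 12.

12 bags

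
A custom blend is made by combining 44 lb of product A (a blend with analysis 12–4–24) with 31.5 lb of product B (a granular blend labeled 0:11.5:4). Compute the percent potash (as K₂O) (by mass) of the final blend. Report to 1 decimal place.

15.7% K₂O

Total mass = 44 + 31.5 = 75.5 lb.
K₂O mass = 24%×44 + 4%×31.5 = 11.82 lb.
% K₂O = 11.82 / 75.5 = 15.6556%.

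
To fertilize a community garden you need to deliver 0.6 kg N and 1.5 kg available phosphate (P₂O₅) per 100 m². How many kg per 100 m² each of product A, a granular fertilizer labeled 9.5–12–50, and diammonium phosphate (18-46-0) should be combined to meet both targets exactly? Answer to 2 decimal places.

Per-100 m² balance (a = product A, b = diammonium phosphate):
N: 0.095·a + 0.18·b = 0.6
P₂O₅: 0.12·a + 0.46·b = 1.5
Eliminate b: (row1) − 0.18/0.46·(row2) → 0.0480435·a = 0.0130435, so a = 0.271493.
Then b = (1.5 − 0.12·0.271493) / 0.46 = 3.19005.

0.27 kg product A, 3.19 kg diammonium phosphate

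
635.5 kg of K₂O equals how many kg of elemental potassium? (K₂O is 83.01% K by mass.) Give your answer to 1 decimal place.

527.5 kg K

K = 635.5 × 0.8301 = 527.529 kg.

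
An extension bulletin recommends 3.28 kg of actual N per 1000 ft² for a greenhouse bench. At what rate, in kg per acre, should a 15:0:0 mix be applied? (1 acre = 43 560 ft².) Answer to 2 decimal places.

Product per 1000 ft² = 3.28 / 15% = 21.8667 kg.
Convert to per acre: 21.8667 × 43.56 = 952.512 kg.

952.51 kg of product per acre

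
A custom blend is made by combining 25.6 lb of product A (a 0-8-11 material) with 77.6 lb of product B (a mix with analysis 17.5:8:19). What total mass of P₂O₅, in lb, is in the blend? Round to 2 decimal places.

8.26 lb P₂O₅

P₂O₅ mass = 8%×25.6 + 8%×77.6 = 8.256 lb.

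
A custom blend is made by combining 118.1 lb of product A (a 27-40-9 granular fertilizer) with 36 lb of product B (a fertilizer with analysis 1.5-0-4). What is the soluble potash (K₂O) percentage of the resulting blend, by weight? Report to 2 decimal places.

Total mass = 118.1 + 36 = 154.1 lb.
K₂O mass = 9%×118.1 + 4%×36 = 12.069 lb.
% K₂O = 12.069 / 154.1 = 7.83193%.

7.83% K₂O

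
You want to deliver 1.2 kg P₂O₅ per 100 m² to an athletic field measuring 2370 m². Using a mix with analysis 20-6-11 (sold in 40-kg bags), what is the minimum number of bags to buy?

12 bags

Product per 100 m² = 1.2 / 6% = 20 kg.
Total product = 20 × 2370 / 100 = 474 kg.
Bags = ⌈474 / 40⌉ = 12.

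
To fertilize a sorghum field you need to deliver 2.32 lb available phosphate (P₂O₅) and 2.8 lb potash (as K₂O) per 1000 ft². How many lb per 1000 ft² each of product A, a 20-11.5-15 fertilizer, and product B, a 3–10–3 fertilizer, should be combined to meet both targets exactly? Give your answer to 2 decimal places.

18.22 lb product A, 2.25 lb product B

Per-1000 ft² balance (a = product A, b = product B):
P₂O₅: 0.115·a + 0.1·b = 2.32
K₂O: 0.15·a + 0.03·b = 2.8
Eliminate b: (row1) − 0.1/0.03·(row2) → -0.385·a = -7.01333, so a = 18.2165.
Then b = (2.8 − 0.15·18.2165) / 0.03 = 2.25108.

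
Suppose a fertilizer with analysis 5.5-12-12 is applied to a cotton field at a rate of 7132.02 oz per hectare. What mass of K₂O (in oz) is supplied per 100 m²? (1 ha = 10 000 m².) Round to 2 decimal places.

8.56 oz K₂O per hundred sq m

K₂O per hectare = 7132.02 × 12% = 855.842 oz.
Convert to per 100 m²: 855.842 × 0.01 = 8.55842 oz.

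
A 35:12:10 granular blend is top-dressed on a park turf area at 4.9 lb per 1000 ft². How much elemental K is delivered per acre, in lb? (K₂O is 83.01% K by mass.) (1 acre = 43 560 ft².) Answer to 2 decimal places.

17.72 lb K per acre

K₂O per 1000 ft² = 4.9 × 10% = 0.49 lb.
Elemental K = 0.49 × 0.8301 = 0.406749 lb per 1000 ft².
Convert to per acre: 0.406749 × 43.56 = 17.718 lb.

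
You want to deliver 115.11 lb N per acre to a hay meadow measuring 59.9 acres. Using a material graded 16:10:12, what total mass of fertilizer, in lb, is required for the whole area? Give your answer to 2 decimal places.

43094.31 lb

Product per acre = 115.11 / 16% = 719.438 lb.
Total product = 719.438 × 59.9 = 43094.306 lb.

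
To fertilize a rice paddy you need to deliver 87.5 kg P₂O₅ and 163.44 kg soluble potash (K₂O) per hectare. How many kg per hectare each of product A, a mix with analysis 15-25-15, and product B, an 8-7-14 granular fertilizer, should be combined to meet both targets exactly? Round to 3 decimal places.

With a, b = kg per hectare of product A and product B:
P₂O₅: 0.25·a + 0.07·b = 87.5
K₂O: 0.15·a + 0.14·b = 163.44
Solving simultaneously: a = 33.0286, b = 1132.0408.

33.029 kg product A, 1132.041 kg product B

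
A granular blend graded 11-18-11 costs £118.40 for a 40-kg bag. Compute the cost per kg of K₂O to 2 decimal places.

K₂O in bag = 40 × 11% = 4.4 kg.
Cost per kg K₂O = £118.40 / 4.4 = £26.9091.

£26.91 per kg K₂O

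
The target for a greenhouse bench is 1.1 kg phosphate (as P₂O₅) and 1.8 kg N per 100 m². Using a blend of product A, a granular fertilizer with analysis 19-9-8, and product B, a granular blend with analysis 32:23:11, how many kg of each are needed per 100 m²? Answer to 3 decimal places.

With a, b = kg per 100 m² of product A and product B:
P₂O₅: 0.09·a + 0.23·b = 1.1
N: 0.19·a + 0.32·b = 1.8
From row1: a = (1.1 − 0.23·b) / 0.09.
Into row2: 0.19·(1.1 − 0.23·b)/0.09 + 0.32·b = 1.8 → b = 3.15436, a = 4.16107.

4.161 kg product A, 3.154 kg product B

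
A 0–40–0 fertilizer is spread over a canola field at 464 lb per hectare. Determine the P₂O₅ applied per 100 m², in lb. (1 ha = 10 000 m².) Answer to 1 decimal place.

1.9 lb P₂O₅ per hundred sq m

P₂O₅ per hectare = 464 × 40% = 185.6 lb.
Convert to per 100 m²: 185.6 × 0.01 = 1.856 lb.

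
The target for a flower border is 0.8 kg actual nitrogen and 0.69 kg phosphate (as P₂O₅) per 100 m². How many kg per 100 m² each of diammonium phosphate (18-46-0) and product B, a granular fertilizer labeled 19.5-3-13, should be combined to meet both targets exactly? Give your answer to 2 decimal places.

Per-100 m² balance (a = diammonium phosphate, b = product B):
N: 0.18·a + 0.195·b = 0.8
P₂O₅: 0.46·a + 0.03·b = 0.69
Solving simultaneously: a = 1.31139, b = 2.89205.

1.31 kg diammonium phosphate, 2.89 kg product B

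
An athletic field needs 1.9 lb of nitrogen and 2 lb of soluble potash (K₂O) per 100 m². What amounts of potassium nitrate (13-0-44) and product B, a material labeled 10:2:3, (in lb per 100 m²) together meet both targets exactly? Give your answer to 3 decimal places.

3.566 lb potassium nitrate, 14.364 lb product B

Per-100 m² balance (a = potassium nitrate, b = product B):
N: 0.13·a + 0.1·b = 1.9
K₂O: 0.44·a + 0.03·b = 2
Solving simultaneously: a = 3.56608, b = 14.3641.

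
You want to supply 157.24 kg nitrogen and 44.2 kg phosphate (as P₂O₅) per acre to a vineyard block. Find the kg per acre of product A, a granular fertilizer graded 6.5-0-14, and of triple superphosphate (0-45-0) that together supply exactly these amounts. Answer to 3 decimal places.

With a, b = kg per acre of product A and triple superphosphate:
N: 0.065·a + 0·b = 157.24
P₂O₅: 0·a + 0.45·b = 44.2
Solving simultaneously: a = 2419.0769, b = 98.2222.

2419.077 kg product A, 98.222 kg triple superphosphate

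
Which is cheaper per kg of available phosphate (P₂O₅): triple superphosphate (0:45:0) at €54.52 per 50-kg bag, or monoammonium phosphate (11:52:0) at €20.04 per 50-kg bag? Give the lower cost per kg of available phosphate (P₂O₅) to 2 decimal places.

€0.77 per kg P₂O₅ (monoammonium phosphate)

triple superphosphate: P₂O₅ per bag = 50 × 45% = 22.5 kg; cost = 54.52 / 22.5 = €2.4231/kg P₂O₅.
monoammonium phosphate: P₂O₅ per bag = 50 × 52% = 26 kg; cost = 20.04 / 26 = €0.7708/kg P₂O₅.
monoammonium phosphate is cheaper.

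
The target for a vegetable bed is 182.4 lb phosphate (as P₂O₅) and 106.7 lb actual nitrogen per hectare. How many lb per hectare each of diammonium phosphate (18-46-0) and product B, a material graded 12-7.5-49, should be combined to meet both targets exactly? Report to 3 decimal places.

332.986 lb diammonium phosphate, 389.688 lb product B

Let a = lb of diammonium phosphate, b = lb of product B (per hectare).
P₂O₅: 0.46·a + 0.075·b = 182.4
N: 0.18·a + 0.12·b = 106.7
Solving simultaneously: a = 332.9856, b = 389.6882.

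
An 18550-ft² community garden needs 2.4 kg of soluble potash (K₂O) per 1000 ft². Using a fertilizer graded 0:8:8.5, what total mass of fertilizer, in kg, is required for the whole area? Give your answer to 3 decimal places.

523.765 kg

Product per 1000 ft² = 2.4 / 8.5% = 28.2353 kg.
Total product = 28.2353 × 18550 / 1000 = 523.7647 kg.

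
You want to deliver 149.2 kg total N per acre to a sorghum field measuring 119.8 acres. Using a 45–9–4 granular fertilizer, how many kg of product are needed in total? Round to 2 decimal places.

39720.36 kg

Product per acre = 149.2 / 45% = 331.556 kg.
Total product = 331.556 × 119.8 = 39720.356 kg.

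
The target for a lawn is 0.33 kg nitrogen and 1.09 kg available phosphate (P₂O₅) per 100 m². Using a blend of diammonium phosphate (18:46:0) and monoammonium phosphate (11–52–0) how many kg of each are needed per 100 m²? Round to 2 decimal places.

Per-100 m² balance (a = diammonium phosphate, b = monoammonium phosphate):
N: 0.18·a + 0.11·b = 0.33
P₂O₅: 0.46·a + 0.52·b = 1.09
Eliminate b: (row1) − 0.11/0.52·(row2) → 0.0826923·a = 0.0994231, so a = 1.20233.
Then b = (1.09 − 0.46·1.20233) / 0.52 = 1.03256.

1.20 kg diammonium phosphate, 1.03 kg monoammonium phosphate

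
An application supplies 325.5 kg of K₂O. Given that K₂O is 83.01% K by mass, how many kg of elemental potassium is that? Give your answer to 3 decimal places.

270.198 kg K

K = 325.5 × 0.8301 = 270.1975 kg.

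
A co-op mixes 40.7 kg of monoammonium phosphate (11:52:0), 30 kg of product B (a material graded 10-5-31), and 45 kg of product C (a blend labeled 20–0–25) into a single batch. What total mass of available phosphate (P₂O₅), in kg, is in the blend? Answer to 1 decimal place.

P₂O₅ mass = 52%×40.7 + 5%×30 + 0%×45 = 22.664 kg.

22.7 kg P₂O₅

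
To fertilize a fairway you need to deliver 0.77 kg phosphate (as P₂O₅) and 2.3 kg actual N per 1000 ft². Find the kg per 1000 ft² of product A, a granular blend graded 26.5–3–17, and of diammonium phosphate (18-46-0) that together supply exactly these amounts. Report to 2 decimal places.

7.89 kg product A, 1.16 kg diammonium phosphate

Per-1000 ft² balance (a = product A, b = diammonium phosphate):
P₂O₅: 0.03·a + 0.46·b = 0.77
N: 0.265·a + 0.18·b = 2.3
Eliminate b: (row1) − 0.46/0.18·(row2) → -0.647222·a = -5.10778, so a = 7.89185.
Then b = (2.3 − 0.265·7.89185) / 0.18 = 1.15923.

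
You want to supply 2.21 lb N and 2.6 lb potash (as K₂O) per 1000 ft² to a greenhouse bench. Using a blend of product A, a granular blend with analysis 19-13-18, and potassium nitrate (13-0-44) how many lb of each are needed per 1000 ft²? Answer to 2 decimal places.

10.54 lb product A, 1.60 lb potassium nitrate

Let a = lb of product A, b = lb of potassium nitrate (per 1000 ft²).
N: 0.19·a + 0.13·b = 2.21
K₂O: 0.18·a + 0.44·b = 2.6
Solving simultaneously: a = 10.5382, b = 1.59801.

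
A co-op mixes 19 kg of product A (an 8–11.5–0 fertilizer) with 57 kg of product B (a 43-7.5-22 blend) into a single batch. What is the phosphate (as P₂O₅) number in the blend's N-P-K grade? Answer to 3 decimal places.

8.500% P₂O₅

Total mass = 19 + 57 = 76 kg.
P₂O₅ mass = 11.5%×19 + 7.5%×57 = 6.46 kg.
% P₂O₅ = 6.46 / 76 = 8.5%.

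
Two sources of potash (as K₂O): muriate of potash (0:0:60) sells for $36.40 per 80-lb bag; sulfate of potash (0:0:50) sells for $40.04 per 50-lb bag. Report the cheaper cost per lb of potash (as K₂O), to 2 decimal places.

muriate of potash: K₂O per bag = 80 × 60% = 48 lb; cost = 36.40 / 48 = $0.7583/lb K₂O.
sulfate of potash: K₂O per bag = 50 × 50% = 25 lb; cost = 40.04 / 25 = $1.6016/lb K₂O.
muriate of potash is cheaper.

$0.76 per lb K₂O (muriate of potash)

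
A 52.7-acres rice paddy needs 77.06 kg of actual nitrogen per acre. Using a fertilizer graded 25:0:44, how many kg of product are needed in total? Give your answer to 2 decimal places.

Product per acre = 77.06 / 25% = 308.24 kg.
Total product = 308.24 × 52.7 = 16244.248 kg.

16244.25 kg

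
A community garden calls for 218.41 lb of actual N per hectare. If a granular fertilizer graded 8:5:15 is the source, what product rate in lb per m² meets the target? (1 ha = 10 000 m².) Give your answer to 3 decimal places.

0.273 lb of product per sq m

Product per hectare = 218.41 / 8% = 2730.12 lb.
Convert to per m²: 2730.12 × 0.0001 = 0.273012 lb.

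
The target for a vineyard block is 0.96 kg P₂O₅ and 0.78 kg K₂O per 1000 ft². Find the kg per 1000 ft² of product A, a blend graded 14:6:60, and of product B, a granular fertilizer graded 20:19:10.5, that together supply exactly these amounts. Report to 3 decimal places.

0.440 kg product A, 4.914 kg product B

Let a = kg of product A, b = kg of product B (per 1000 ft²).
P₂O₅: 0.06·a + 0.19·b = 0.96
K₂O: 0.6·a + 0.105·b = 0.78
Eliminate b: (row1) − 0.19/0.105·(row2) → -1.02571·a = -0.451429, so a = 0.440111.
Then b = (0.78 − 0.6·0.440111) / 0.105 = 4.91365.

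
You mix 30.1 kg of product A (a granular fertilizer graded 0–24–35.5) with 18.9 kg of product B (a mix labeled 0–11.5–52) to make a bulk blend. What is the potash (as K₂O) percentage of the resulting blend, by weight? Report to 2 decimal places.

41.86% K₂O

Total mass = 30.1 + 18.9 = 49 kg.
K₂O mass = 35.5%×30.1 + 52%×18.9 = 20.5135 kg.
% K₂O = 20.5135 / 49 = 41.8643%.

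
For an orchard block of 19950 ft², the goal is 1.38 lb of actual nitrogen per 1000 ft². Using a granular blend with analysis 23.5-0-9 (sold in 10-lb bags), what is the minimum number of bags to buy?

Product per 1000 ft² = 1.38 / 23.5% = 5.87234 lb.
Total product = 5.87234 × 19950 / 1000 = 117.153 lb.
Bags = ⌈117.153 / 10⌉ = 12.

12 bags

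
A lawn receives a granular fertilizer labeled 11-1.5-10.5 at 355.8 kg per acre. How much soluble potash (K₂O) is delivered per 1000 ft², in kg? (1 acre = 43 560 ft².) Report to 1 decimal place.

0.9 kg K₂O per thousand sq ft

K₂O per acre = 355.8 × 10.5% = 37.359 kg.
Convert to per 1000 ft²: 37.359 × 0.0229568 = 0.857645 kg.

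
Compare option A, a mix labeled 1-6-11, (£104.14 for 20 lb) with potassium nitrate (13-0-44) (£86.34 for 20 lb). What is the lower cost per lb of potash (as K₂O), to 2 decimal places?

£9.81 per lb K₂O (potassium nitrate)

option A: K₂O per bag = 20 × 11% = 2.2 lb; cost = 104.14 / 2.2 = £47.3364/lb K₂O.
potassium nitrate: K₂O per bag = 20 × 44% = 8.8 lb; cost = 86.34 / 8.8 = £9.8114/lb K₂O.
potassium nitrate is cheaper.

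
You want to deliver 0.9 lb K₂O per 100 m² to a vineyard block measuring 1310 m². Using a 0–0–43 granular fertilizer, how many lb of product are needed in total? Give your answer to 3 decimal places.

Product per 100 m² = 0.9 / 43% = 2.09302 lb.
Total product = 2.09302 × 1310 / 100 = 27.4186 lb.

27.419 lb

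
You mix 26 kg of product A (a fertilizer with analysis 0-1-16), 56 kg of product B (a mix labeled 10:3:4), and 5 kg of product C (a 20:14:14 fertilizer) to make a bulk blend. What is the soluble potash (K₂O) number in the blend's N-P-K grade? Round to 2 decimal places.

Total mass = 26 + 56 + 5 = 87 kg.
K₂O mass = 16%×26 + 4%×56 + 14%×5 = 7.1 kg.
% K₂O = 7.1 / 87 = 8.16092%.

8.16% K₂O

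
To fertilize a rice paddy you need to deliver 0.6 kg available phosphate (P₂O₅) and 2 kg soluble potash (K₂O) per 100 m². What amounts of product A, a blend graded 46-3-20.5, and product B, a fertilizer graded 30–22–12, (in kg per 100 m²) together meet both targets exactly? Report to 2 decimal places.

8.87 kg product A, 1.52 kg product B

With a, b = kg per 100 m² of product A and product B:
P₂O₅: 0.03·a + 0.22·b = 0.6
K₂O: 0.205·a + 0.12·b = 2
From row1: a = (0.6 − 0.22·b) / 0.03.
Into row2: 0.205·(0.6 − 0.22·b)/0.03 + 0.12·b = 2 → b = 1.51807, a = 8.86747.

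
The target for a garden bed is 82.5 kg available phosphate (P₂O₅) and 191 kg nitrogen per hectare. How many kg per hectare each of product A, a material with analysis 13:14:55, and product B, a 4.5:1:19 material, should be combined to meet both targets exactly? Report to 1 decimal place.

360.5 kg product A, 3203.0 kg product B

Per-hectare balance (a = product A, b = product B):
P₂O₅: 0.14·a + 0.01·b = 82.5
N: 0.13·a + 0.045·b = 191
Eliminate b: (row1) − 0.01/0.045·(row2) → 0.111111·a = 40.0556, so a = 360.5.
Then b = (191 − 0.13·360.5) / 0.045 = 3203.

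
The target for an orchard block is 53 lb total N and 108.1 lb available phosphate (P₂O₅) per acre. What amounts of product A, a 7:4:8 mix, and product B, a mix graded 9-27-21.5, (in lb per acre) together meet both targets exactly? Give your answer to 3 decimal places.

299.412 lb product A, 356.013 lb product B

Let a = lb of product A, b = lb of product B (per acre).
N: 0.07·a + 0.09·b = 53
P₂O₅: 0.04·a + 0.27·b = 108.1
From row1: a = (53 − 0.09·b) / 0.07.
Into row2: 0.04·(53 − 0.09·b)/0.07 + 0.27·b = 108.1 → b = 356.0131, a = 299.4118.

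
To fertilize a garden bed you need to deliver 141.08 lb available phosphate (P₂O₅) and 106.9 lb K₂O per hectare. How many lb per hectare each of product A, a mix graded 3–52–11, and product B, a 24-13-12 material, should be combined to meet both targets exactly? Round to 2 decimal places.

63.05 lb product A, 833.04 lb product B

Let a = lb of product A, b = lb of product B (per hectare).
P₂O₅: 0.52·a + 0.13·b = 141.08
K₂O: 0.11·a + 0.12·b = 106.9
Eliminate b: (row1) − 0.13/0.12·(row2) → 0.400833·a = 25.2717, so a = 63.0478.
Then b = (106.9 − 0.11·63.0478) / 0.12 = 833.0395.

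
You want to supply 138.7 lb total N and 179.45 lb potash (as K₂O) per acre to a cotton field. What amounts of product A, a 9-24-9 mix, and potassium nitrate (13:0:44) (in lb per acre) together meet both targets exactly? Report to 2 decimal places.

With a, b = lb per acre of product A and potassium nitrate:
N: 0.09·a + 0.13·b = 138.7
K₂O: 0.09·a + 0.44·b = 179.45
Eliminate b: (row1) − 0.13/0.44·(row2) → 0.0634091·a = 85.6807, so a = 1351.237.
Then b = (179.45 − 0.09·1351.237) / 0.44 = 131.452.

1351.24 lb product A, 131.45 lb potassium nitrate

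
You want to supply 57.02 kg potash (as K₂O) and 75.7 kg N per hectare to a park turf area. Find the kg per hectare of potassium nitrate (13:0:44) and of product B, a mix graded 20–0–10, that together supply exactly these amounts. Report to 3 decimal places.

Let a = kg of potassium nitrate, b = kg of product B (per hectare).
K₂O: 0.44·a + 0.1·b = 57.02
N: 0.13·a + 0.2·b = 75.7
Solving simultaneously: a = 51.12, b = 345.272.

51.120 kg potassium nitrate, 345.272 kg product B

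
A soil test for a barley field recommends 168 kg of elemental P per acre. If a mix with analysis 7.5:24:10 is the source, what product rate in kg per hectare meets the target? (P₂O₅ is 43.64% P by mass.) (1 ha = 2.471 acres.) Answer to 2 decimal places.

As P₂O₅: 168 / 0.4364 = 384.968 kg per acre.
Product per acre = 384.968 / 24% = 1604.03 kg.
Convert to per hectare: 1604.03 × 2.471 = 3963.566 kg.

3963.57 kg of product per hectare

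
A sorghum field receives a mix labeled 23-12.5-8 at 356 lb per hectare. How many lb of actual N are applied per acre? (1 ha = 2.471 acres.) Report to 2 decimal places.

nitrogen per hectare = 356 × 23% = 81.88 lb.
Convert to per acre: 81.88 × 0.404694 = 33.1364 lb.

33.14 lb N per acre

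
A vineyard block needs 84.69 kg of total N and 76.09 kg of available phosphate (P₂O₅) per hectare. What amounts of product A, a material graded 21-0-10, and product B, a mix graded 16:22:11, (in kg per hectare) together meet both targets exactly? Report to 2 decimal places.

139.77 kg product A, 345.86 kg product B

Let a = kg of product A, b = kg of product B (per hectare).
N: 0.21·a + 0.16·b = 84.69
P₂O₅: 0·a + 0.22·b = 76.09
Solving simultaneously: a = 139.771, b = 345.864.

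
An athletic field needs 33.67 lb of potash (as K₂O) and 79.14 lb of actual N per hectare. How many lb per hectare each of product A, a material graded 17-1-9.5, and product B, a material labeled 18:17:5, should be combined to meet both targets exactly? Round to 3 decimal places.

244.605 lb product A, 208.651 lb product B

Per-hectare balance (a = product A, b = product B):
K₂O: 0.095·a + 0.05·b = 33.67
N: 0.17·a + 0.18·b = 79.14
Solving simultaneously: a = 244.6047, b = 208.6512.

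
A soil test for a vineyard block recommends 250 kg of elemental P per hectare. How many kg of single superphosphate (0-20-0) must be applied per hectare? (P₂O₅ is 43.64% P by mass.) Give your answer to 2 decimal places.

As P₂O₅: 250 / 0.4364 = 572.869 kg per hectare.
Product per hectare = 572.869 / 20% = 2864.3446 kg.

2864.34 kg of product per hectare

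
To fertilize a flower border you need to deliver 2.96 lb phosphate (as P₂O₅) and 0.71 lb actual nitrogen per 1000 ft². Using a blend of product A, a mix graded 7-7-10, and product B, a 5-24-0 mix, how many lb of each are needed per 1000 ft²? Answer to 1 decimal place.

1.7 lb product A, 11.8 lb product B

With a, b = lb per 1000 ft² of product A and product B:
P₂O₅: 0.07·a + 0.24·b = 2.96
N: 0.07·a + 0.05·b = 0.71
From row1: a = (2.96 − 0.24·b) / 0.07.
Into row2: 0.07·(2.96 − 0.24·b)/0.07 + 0.05·b = 0.71 → b = 11.8421, a = 1.68421.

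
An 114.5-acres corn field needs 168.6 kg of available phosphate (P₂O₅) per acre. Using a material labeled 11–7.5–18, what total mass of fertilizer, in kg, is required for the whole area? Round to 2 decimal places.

Product per acre = 168.6 / 7.5% = 2248 kg.
Total product = 2248 × 114.5 = 257396 kg.

257396.00 kg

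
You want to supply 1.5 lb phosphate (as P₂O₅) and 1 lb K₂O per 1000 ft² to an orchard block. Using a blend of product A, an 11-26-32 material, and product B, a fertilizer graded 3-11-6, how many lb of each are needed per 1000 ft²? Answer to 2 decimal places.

Per-1000 ft² balance (a = product A, b = product B):
P₂O₅: 0.26·a + 0.11·b = 1.5
K₂O: 0.32·a + 0.06·b = 1
Eliminate a: (row1) − 0.26/0.32·(row2) → 0.06125·b = 0.6875, so b = 11.2245.
Back-substitute: a = (1.5 − 0.11·11.2245) / 0.26 = 1.02041.

1.02 lb product A, 11.22 lb product B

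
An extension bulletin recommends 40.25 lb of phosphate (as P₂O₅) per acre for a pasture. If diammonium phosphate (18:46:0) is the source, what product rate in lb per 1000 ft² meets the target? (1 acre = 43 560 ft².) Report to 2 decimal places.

2.01 lb of product per thousand sq ft

Product per acre = 40.25 / 46% = 87.5 lb.
Convert to per 1000 ft²: 87.5 × 0.0229568 = 2.00872 lb.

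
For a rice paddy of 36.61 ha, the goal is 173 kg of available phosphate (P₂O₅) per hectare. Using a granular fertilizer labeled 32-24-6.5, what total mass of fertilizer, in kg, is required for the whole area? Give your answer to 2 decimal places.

26389.71 kg

Product per hectare = 173 / 24% = 720.833 kg.
Total product = 720.833 × 36.61 = 26389.708 kg.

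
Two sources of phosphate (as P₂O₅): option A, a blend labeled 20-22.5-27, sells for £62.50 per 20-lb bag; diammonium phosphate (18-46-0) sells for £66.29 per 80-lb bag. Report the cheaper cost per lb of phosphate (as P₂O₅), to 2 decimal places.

option A: P₂O₅ per bag = 20 × 22.5% = 4.5 lb; cost = 62.50 / 4.5 = £13.8889/lb P₂O₅.
diammonium phosphate: P₂O₅ per bag = 80 × 46% = 36.8 lb; cost = 66.29 / 36.8 = £1.8014/lb P₂O₅.
diammonium phosphate is cheaper.

£1.80 per lb P₂O₅ (diammonium phosphate)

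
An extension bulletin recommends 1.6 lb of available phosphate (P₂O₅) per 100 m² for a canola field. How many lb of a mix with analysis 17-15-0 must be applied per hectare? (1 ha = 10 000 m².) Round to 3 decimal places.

1066.667 lb of product per hectare

Product per 100 m² = 1.6 / 15% = 10.6667 lb.
Convert to per hectare: 10.6667 × 100 = 1066.6667 lb.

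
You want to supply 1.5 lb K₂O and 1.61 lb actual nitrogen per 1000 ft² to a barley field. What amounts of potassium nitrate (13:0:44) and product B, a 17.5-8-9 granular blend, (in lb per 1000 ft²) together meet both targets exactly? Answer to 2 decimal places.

Per-1000 ft² balance (a = potassium nitrate, b = product B):
K₂O: 0.44·a + 0.09·b = 1.5
N: 0.13·a + 0.175·b = 1.61
Eliminate b: (row1) − 0.09/0.175·(row2) → 0.373143·a = 0.672, so a = 1.80092.
Then b = (1.61 − 0.13·1.80092) / 0.175 = 7.86217.

1.80 lb potassium nitrate, 7.86 lb product B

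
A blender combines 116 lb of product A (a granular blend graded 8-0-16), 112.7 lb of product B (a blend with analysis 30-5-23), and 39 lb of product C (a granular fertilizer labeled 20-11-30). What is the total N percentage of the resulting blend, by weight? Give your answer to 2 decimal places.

19.01% N

Total mass = 116 + 112.7 + 39 = 267.7 lb.
N mass = 8%×116 + 30%×112.7 + 20%×39 = 50.89 lb.
% N = 50.89 / 267.7 = 19.0101%.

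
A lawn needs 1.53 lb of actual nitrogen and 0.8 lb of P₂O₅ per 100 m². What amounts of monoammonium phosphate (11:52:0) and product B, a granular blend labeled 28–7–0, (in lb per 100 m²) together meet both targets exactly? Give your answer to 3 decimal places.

0.848 lb monoammonium phosphate, 5.131 lb product B

With a, b = lb per 100 m² of monoammonium phosphate and product B:
N: 0.11·a + 0.28·b = 1.53
P₂O₅: 0.52·a + 0.07·b = 0.8
From row1: a = (1.53 − 0.28·b) / 0.11.
Into row2: 0.52·(1.53 − 0.28·b)/0.11 + 0.07·b = 0.8 → b = 5.13125, a = 0.847716.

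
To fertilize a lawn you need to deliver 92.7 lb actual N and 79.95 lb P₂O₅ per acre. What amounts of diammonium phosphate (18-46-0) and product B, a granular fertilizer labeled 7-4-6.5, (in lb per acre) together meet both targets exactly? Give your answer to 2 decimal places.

Per-acre balance (a = diammonium phosphate, b = product B):
N: 0.18·a + 0.07·b = 92.7
P₂O₅: 0.46·a + 0.04·b = 79.95
From row1: a = (92.7 − 0.07·b) / 0.18.
Into row2: 0.46·(92.7 − 0.07·b)/0.18 + 0.04·b = 79.95 → b = 1130.04, a = 75.54.

75.54 lb diammonium phosphate, 1130.04 lb product B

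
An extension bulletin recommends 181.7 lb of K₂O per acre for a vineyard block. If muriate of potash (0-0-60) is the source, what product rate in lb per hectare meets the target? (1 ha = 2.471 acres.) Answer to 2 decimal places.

Product per acre = 181.7 / 60% = 302.833 lb.
Convert to per hectare: 302.833 × 2.471 = 748.301 lb.

748.30 lb of product per hectare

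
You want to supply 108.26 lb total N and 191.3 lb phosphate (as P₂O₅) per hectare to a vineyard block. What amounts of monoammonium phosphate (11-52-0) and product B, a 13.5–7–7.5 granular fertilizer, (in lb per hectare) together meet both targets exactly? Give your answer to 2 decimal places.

291.96 lb monoammonium phosphate, 564.04 lb product B

With a, b = lb per hectare of monoammonium phosphate and product B:
N: 0.11·a + 0.135·b = 108.26
P₂O₅: 0.52·a + 0.07·b = 191.3
Solving simultaneously: a = 291.957, b = 564.035.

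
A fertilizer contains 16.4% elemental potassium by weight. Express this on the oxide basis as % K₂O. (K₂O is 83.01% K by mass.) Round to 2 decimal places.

%K₂O = 16.4 / 0.8301 = 19.7567%.

19.76% K₂O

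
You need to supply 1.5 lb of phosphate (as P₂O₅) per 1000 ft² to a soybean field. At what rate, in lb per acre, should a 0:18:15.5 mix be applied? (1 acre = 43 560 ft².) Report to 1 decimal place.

Product per 1000 ft² = 1.5 / 18% = 8.33333 lb.
Convert to per acre: 8.33333 × 43.56 = 363 lb.

363.0 lb of product per acre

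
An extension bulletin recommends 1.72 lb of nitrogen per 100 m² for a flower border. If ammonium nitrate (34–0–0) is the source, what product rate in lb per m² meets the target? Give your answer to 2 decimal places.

0.05 lb of product per sq m

Product per 100 m² = 1.72 / 34% = 5.05882 lb.
Convert to per m²: 5.05882 × 0.01 = 0.0505882 lb.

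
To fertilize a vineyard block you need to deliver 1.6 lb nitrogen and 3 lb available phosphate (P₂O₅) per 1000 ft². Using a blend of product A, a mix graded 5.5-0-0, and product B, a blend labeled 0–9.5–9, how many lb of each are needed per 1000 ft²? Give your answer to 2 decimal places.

Per-1000 ft² balance (a = product A, b = product B):
N: 0.055·a + 0·b = 1.6
P₂O₅: 0·a + 0.095·b = 3
Solving simultaneously: a = 29.0909, b = 31.5789.

29.09 lb product A, 31.58 lb product B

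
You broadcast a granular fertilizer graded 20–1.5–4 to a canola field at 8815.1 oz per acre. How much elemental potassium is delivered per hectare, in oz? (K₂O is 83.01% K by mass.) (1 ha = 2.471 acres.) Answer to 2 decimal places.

K₂O per acre = 8815.1 × 4% = 352.604 oz.
Elemental K = 352.604 × 0.8301 = 292.697 oz per acre.
Convert to per hectare: 292.697 × 2.471 = 723.253 oz.

723.25 oz K per hectare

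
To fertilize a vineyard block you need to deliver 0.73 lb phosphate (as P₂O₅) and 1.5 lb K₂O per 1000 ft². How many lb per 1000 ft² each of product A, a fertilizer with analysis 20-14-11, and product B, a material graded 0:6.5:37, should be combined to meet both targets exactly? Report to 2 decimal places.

3.87 lb product A, 2.90 lb product B

Per-1000 ft² balance (a = product A, b = product B):
P₂O₅: 0.14·a + 0.065·b = 0.73
K₂O: 0.11·a + 0.37·b = 1.5
From row1: a = (0.73 − 0.065·b) / 0.14.
Into row2: 0.11·(0.73 − 0.065·b)/0.14 + 0.37·b = 1.5 → b = 2.90482, a = 3.86562.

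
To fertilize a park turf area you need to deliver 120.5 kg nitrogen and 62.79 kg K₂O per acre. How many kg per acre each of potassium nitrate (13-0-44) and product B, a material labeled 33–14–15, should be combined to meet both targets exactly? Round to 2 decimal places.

With a, b = kg per acre of potassium nitrate and product B:
N: 0.13·a + 0.33·b = 120.5
K₂O: 0.44·a + 0.15·b = 62.79
From row1: a = (120.5 − 0.33·b) / 0.13.
Into row2: 0.44·(120.5 − 0.33·b)/0.13 + 0.15·b = 62.79 → b = 356.85998, a = 21.0477.

21.05 kg potassium nitrate, 356.86 kg product B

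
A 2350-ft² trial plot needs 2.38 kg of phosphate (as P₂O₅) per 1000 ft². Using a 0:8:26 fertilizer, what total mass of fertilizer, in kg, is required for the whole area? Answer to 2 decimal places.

69.91 kg

Product per 1000 ft² = 2.38 / 8% = 29.75 kg.
Total product = 29.75 × 2350 / 1000 = 69.9125 kg.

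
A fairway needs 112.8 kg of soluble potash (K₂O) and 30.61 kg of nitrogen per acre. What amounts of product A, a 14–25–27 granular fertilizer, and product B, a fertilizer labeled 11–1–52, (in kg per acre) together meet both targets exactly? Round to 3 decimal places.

With a, b = kg per acre of product A and product B:
K₂O: 0.27·a + 0.52·b = 112.8
N: 0.14·a + 0.11·b = 30.61
Solving simultaneously: a = 81.41995, b = 174.6473.

81.420 kg product A, 174.647 kg product B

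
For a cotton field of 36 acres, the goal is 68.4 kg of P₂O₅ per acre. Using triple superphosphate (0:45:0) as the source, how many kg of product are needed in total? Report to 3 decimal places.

Product per acre = 68.4 / 45% = 152 kg.
Total product = 152 × 36 = 5472 kg.

5472.000 kg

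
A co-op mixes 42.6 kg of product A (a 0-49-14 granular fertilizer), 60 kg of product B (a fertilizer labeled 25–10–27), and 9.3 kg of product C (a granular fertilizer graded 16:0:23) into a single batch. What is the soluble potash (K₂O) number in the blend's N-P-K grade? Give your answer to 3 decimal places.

21.718% K₂O

Total mass = 42.6 + 60 + 9.3 = 111.9 kg.
K₂O mass = 14%×42.6 + 27%×60 + 23%×9.3 = 24.303 kg.
% K₂O = 24.303 / 111.9 = 21.718499%.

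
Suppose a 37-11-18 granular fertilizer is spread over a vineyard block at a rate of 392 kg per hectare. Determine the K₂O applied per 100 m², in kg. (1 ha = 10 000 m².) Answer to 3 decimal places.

K₂O per hectare = 392 × 18% = 70.56 kg.
Convert to per 100 m²: 70.56 × 0.01 = 0.7056 kg.

0.706 kg K₂O per hundred sq m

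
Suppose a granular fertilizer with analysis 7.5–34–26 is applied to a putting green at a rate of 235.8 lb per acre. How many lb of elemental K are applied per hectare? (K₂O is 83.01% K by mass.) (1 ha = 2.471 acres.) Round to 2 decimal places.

125.75 lb K per hectare

K₂O per acre = 235.8 × 26% = 61.308 lb.
Elemental K = 61.308 × 0.8301 = 50.8918 lb per acre.
Convert to per hectare: 50.8918 × 2.471 = 125.754 lb.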